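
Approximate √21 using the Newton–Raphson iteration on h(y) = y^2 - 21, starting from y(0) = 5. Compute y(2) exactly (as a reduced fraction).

h'(y) = 2y.
h(5) = 4, h'(5) = 10, so y(1) = 5 - 4/10 = 23/5.
h(23/5) = 4/25, h'(23/5) = 46/5, so y(2) = (23/5) - (4/25)/(46/5) = 527/115.

527/115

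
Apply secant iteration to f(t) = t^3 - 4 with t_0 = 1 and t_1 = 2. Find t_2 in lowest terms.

10/7

f(1) = -3, f(2) = 4. t_2 = 2 - 4·(2 - 1)/(4 - (-3)) = 10/7.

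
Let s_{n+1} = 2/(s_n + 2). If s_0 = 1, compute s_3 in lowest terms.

8/11

s_1 = 2/(1 + 2) = 2/3.
s_2 = 2/(2/3 + 2) = 3/4.
s_3 = 2/(3/4 + 2) = 8/11.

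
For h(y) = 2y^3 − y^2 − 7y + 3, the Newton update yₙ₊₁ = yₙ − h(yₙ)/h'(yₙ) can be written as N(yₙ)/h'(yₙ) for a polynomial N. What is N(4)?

237

h'(y) = 6y^2 − 2y − 7.
N(y) = y·h'(y) − h(y) = y·(6y^2 − 2y − 7) − (2y^3 − y^2 − 7y + 3) = 4y^3 − y^2 − 3.
N(4) = 237.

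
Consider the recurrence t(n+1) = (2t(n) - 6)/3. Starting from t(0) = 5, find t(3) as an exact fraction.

-74/27

t(1) = (2·5 - 6)/3 = 4/3.
t(2) = (2·(4/3) - 6)/3 = -10/9.
t(3) = (2·(-10/9) - 6)/3 = -74/27.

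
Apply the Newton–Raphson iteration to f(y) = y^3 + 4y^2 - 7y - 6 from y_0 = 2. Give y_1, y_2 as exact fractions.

y_1 = 38/21, y_2 = 286606/160209

f'(y) = 3y^2 + 8y - 7.
f(2) = 4, f'(2) = 21, so y_1 = 2 - 4/21 = 38/21.
f(38/21) = 3296/9261, f'(38/21) = 2543/147, so y_2 = (38/21) - (3296/9261)/(2543/147) = 286606/160209.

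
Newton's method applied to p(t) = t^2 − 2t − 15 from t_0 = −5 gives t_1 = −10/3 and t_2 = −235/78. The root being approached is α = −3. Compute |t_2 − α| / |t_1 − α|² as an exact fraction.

t_1 − α = −10/3 − (−3) = −10/3 + 3 = −1/3, so |t_1 − α| = 1/3.
t_2 − α = −235/78 − (−3) = −235/78 + 3 = −1/78, so |t_2 − α| = 1/78.
|t_1 − α|² = 1/9.
Ratio = (1/78) / (1/9) = 3/26.

3/26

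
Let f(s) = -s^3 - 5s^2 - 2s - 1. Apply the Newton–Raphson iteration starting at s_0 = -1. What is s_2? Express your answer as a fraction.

41/190

f'(s) = -3s^2 - 10s - 2.
f(-1) = -3, f'(-1) = 5, so s_1 = (-1) - (-3)/5 = -2/5.
f(-2/5) = -117/125, f'(-2/5) = 38/25, so s_2 = (-2/5) - (-117/125)/(38/25) = 41/190.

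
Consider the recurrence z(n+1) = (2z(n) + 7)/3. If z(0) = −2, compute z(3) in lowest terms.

z(1) = (2·(−2) + 7)/3 = 1.
z(2) = (2·1 + 7)/3 = 3.
z(3) = (2·3 + 7)/3 = 13/3.

13/3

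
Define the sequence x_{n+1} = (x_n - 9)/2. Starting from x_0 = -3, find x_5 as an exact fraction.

x_1 = ((-3) - 9)/2 = -6.
x_2 = ((-6) - 9)/2 = -15/2.
x_3 = ((-15/2) - 9)/2 = -33/4.
x_4 = ((-33/4) - 9)/2 = -69/8.
x_5 = ((-69/8) - 9)/2 = -141/16.

-141/16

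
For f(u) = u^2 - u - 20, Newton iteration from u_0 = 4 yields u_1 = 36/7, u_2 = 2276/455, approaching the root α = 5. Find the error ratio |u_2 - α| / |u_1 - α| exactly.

1/65

u_1 - α = 36/7 - 5 = 1/7, so |u_1 - α| = 1/7.
u_2 - α = 2276/455 - 5 = 1/455, so |u_2 - α| = 1/455.
Ratio = (1/455) / (1/7) = 1/65.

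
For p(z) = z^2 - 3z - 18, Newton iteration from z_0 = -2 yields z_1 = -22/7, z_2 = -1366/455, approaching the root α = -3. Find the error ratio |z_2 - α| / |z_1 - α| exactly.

1/65

z_1 - α = -22/7 - (-3) = -22/7 + 3 = -1/7, so |z_1 - α| = 1/7.
z_2 - α = -1366/455 - (-3) = -1366/455 + 3 = -1/455, so |z_2 - α| = 1/455.
Ratio = (1/455) / (1/7) = 1/65.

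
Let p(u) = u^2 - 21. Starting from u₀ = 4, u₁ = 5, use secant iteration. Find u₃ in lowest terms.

197/43

p(4) = -5, p(5) = 4. u₂ = 5 - 4·(5 - 4)/(4 - (-5)) = 41/9.
p(5) = 4, p(41/9) = -20/81. u₃ = (41/9) - (-20/81)·((41/9) - 5)/((-20/81) - 4) = 197/43.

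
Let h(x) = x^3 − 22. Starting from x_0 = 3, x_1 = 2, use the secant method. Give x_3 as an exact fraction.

8651/3062

h(3) = 5, h(2) = −14. x_2 = 2 − (−14)·(2 − 3)/((−14) − 5) = 52/19.
h(2) = −14, h(52/19) = −10290/6859. x_3 = (52/19) − (−10290/6859)·((52/19) − 2)/((−10290/6859) − (−14)) = 8651/3062.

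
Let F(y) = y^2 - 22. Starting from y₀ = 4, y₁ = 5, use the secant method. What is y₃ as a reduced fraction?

F(4) = -6, F(5) = 3. y₂ = 5 - 3·(5 - 4)/(3 - (-6)) = 14/3.
F(5) = 3, F(14/3) = -2/9. y₃ = (14/3) - (-2/9)·((14/3) - 5)/((-2/9) - 3) = 136/29.

136/29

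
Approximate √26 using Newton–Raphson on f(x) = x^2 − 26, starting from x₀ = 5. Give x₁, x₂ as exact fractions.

f'(x) = 2x.
f(5) = −1, f'(5) = 10, so x₁ = 5 − (−1)/10 = 51/10.
f(51/10) = 1/100, f'(51/10) = 51/5, so x₂ = (51/10) − (1/100)/(51/5) = 5201/1020.

x₁ = 51/10, x₂ = 5201/1020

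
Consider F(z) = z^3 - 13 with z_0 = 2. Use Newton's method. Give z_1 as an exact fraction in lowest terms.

F'(z) = 3z^2.
F(2) = -5, F'(2) = 12, so z_1 = 2 - (-5)/12 = 29/12.

29/12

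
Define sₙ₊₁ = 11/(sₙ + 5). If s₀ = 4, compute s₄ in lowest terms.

s₁ = 11/(4 + 5) = 11/9.
s₂ = 11/(11/9 + 5) = 99/56.
s₃ = 11/(99/56 + 5) = 616/379.
s₄ = 11/(616/379 + 5) = 4169/2511.

4169/2511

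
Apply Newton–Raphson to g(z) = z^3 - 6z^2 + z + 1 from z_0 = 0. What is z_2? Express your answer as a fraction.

g'(z) = 3z^2 - 12z + 1.
g(0) = 1, g'(0) = 1, so z_1 = 0 - 1/1 = -1.
g(-1) = -7, g'(-1) = 16, so z_2 = (-1) - (-7)/16 = -9/16.

-9/16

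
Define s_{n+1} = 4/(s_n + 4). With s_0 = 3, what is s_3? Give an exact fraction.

s_1 = 4/(3 + 4) = 4/7.
s_2 = 4/(4/7 + 4) = 7/8.
s_3 = 4/(7/8 + 4) = 32/39.

32/39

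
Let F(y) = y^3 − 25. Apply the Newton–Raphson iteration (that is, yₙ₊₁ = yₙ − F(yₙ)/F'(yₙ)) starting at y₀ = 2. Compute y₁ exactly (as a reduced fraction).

41/12

F'(y) = 3y^2.
F(2) = −17, F'(2) = 12, so y₁ = 2 − (−17)/12 = 41/12.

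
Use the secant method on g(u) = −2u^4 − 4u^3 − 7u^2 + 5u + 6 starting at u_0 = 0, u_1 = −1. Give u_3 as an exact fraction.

g(0) = 6, g(−1) = −4. u_2 = (−1) − (−4)·((−1) − 0)/((−4) − 6) = −3/5.
g(−1) = −4, g(−3/5) = 678/625. u_3 = (−3/5) − (678/625)·((−3/5) − (−1))/((678/625) − (−4)) = −1089/1589.

−1089/1589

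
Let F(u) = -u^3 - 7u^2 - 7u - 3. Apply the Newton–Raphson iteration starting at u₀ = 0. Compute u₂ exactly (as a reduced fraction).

-321/266

F'(u) = -3u^2 - 14u - 7.
F(0) = -3, F'(0) = -7, so u₁ = 0 - (-3)/(-7) = -3/7.
F(-3/7) = -414/343, F'(-3/7) = -76/49, so u₂ = (-3/7) - (-414/343)/(-76/49) = -321/266.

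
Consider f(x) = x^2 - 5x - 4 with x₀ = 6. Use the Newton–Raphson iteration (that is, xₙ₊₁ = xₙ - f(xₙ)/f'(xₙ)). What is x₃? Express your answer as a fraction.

3622516/635355

f'(x) = 2x - 5.
f(6) = 2, f'(6) = 7, so x₁ = 6 - 2/7 = 40/7.
f(40/7) = 4/49, f'(40/7) = 45/7, so x₂ = (40/7) - (4/49)/(45/7) = 1796/315.
f(1796/315) = 16/99225, f'(1796/315) = 2017/315, so x₃ = (1796/315) - (16/99225)/(2017/315) = 3622516/635355.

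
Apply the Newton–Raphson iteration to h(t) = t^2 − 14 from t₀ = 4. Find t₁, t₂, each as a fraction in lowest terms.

h'(t) = 2t.
h(4) = 2, h'(4) = 8, so t₁ = 4 − 2/8 = 15/4.
h(15/4) = 1/16, h'(15/4) = 15/2, so t₂ = (15/4) − (1/16)/(15/2) = 449/120.

t₁ = 15/4, t₂ = 449/120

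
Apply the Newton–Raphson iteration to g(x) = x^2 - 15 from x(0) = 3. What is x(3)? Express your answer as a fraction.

g'(x) = 2x.
g(3) = -6, g'(3) = 6, so x(1) = 3 - (-6)/6 = 4.
g(4) = 1, g'(4) = 8, so x(2) = 4 - 1/8 = 31/8.
g(31/8) = 1/64, g'(31/8) = 31/4, so x(3) = (31/8) - (1/64)/(31/4) = 1921/496.

1921/496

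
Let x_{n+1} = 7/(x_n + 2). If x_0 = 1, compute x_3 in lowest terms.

x_1 = 7/(1 + 2) = 7/3.
x_2 = 7/(7/3 + 2) = 21/13.
x_3 = 7/(21/13 + 2) = 91/47.

91/47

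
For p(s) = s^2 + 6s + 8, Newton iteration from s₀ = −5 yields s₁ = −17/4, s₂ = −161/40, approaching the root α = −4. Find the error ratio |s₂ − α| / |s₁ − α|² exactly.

2/5

s₁ − α = −17/4 − (−4) = −17/4 + 4 = −1/4, so |s₁ − α| = 1/4.
s₂ − α = −161/40 − (−4) = −161/40 + 4 = −1/40, so |s₂ − α| = 1/40.
|s₁ − α|² = 1/16.
Ratio = (1/40) / (1/16) = 2/5.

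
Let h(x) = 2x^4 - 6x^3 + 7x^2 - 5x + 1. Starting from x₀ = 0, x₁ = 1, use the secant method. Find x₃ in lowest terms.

h(0) = 1, h(1) = -1. x₂ = 1 - (-1)·(1 - 0)/((-1) - 1) = 1/2.
h(1) = -1, h(1/2) = -3/8. x₃ = (1/2) - (-3/8)·((1/2) - 1)/((-3/8) - (-1)) = 1/5.

1/5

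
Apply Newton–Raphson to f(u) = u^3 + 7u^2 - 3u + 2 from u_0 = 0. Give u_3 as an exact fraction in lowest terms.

-170/27

f'(u) = 3u^2 + 14u - 3.
f(0) = 2, f'(0) = -3, so u_1 = 0 - 2/(-3) = 2/3.
f(2/3) = 92/27, f'(2/3) = 23/3, so u_2 = (2/3) - (92/27)/(23/3) = 2/9.
f(2/9) = 1232/729, f'(2/9) = 7/27, so u_3 = (2/9) - (1232/729)/(7/27) = -170/27.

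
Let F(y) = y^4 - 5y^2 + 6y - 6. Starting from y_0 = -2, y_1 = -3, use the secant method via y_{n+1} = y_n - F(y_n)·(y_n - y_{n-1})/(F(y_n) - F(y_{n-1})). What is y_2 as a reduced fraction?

-45/17

F(-2) = -22, F(-3) = 12. y_2 = (-3) - 12·((-3) - (-2))/(12 - (-22)) = -45/17.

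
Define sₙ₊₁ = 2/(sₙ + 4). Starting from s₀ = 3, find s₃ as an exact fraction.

30/67

s₁ = 2/(3 + 4) = 2/7.
s₂ = 2/(2/7 + 4) = 7/15.
s₃ = 2/(7/15 + 4) = 30/67.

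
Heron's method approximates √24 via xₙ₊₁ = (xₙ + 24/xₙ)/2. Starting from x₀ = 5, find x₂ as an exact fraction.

4801/980

x₁ = (5 + 24/5)/2 = 49/10.
x₂ = (49/10 + 24/(49/10))/2 = 4801/980.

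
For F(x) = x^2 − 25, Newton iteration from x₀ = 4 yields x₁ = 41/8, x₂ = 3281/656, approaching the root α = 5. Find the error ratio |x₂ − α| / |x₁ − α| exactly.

1/82

x₁ − α = 41/8 − 5 = 1/8, so |x₁ − α| = 1/8.
x₂ − α = 3281/656 − 5 = 1/656, so |x₂ − α| = 1/656.
Ratio = (1/656) / (1/8) = 1/82.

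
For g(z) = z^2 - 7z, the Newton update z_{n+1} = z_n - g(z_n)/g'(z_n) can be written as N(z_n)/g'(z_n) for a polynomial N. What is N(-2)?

4

g'(z) = 2z - 7.
N(z) = z·g'(z) - g(z) = z·(2z - 7) - (z^2 - 7z) = z^2.
N(-2) = 4.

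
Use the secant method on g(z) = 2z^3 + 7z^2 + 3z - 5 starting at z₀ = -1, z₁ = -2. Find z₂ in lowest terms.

g(-1) = -3, g(-2) = 1. z₂ = (-2) - 1·((-2) - (-1))/(1 - (-3)) = -7/4.

-7/4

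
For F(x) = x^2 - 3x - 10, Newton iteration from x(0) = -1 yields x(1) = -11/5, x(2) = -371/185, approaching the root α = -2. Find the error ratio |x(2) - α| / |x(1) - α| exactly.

x(1) - α = -11/5 - (-2) = -11/5 + 2 = -1/5, so |x(1) - α| = 1/5.
x(2) - α = -371/185 - (-2) = -371/185 + 2 = -1/185, so |x(2) - α| = 1/185.
Ratio = (1/185) / (1/5) = 1/37.

1/37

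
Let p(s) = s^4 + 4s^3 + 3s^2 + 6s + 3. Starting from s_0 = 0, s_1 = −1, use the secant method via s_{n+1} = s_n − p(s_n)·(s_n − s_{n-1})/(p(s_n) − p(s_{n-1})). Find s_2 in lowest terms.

p(0) = 3, p(−1) = −3. s_2 = (−1) − (−3)·((−1) − 0)/((−3) − 3) = −1/2.

−1/2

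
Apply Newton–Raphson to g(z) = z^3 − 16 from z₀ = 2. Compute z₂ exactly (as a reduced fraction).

g'(z) = 3z^2.
g(2) = −8, g'(2) = 12, so z₁ = 2 − (−8)/12 = 8/3.
g(8/3) = 80/27, g'(8/3) = 64/3, so z₂ = (8/3) − (80/27)/(64/3) = 91/36.

91/36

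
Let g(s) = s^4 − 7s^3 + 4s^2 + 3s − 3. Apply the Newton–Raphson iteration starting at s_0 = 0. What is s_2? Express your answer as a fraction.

2/3

g'(s) = 4s^3 − 21s^2 + 8s + 3.
g(0) = −3, g'(0) = 3, so s_1 = 0 − (−3)/3 = 1.
g(1) = −2, g'(1) = −6, so s_2 = 1 − (−2)/(−6) = 2/3.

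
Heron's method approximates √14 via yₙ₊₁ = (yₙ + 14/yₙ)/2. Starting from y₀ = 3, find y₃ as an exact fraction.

2133553/570216

y₁ = (3 + 14/3)/2 = 23/6.
y₂ = (23/6 + 14/(23/6))/2 = 1033/276.
y₃ = (1033/276 + 14/(1033/276))/2 = 2133553/570216.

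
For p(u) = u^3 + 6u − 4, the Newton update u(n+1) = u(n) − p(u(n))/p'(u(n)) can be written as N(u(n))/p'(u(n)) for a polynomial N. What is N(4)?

p'(u) = 3u^2 + 6.
N(u) = u·p'(u) − p(u) = u·(3u^2 + 6) − (u^3 + 6u − 4) = 2u^3 + 4.
N(4) = 132.

132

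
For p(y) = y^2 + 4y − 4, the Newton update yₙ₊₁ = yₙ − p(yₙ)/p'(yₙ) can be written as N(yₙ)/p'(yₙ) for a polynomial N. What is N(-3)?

p'(y) = 2y + 4.
N(y) = y·p'(y) − p(y) = y·(2y + 4) − (y^2 + 4y − 4) = y^2 + 4.
N(-3) = 13.

13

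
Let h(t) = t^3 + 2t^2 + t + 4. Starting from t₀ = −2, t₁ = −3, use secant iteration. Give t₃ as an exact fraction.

−157/69

h(−2) = 2, h(−3) = −8. t₂ = (−3) − (−8)·((−3) − (−2))/((−8) − 2) = −11/5.
h(−3) = −8, h(−11/5) = 104/125. t₃ = (−11/5) − (104/125)·((−11/5) − (−3))/((104/125) − (−8)) = −157/69.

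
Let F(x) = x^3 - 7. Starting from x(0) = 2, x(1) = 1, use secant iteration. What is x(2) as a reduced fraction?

13/7

F(2) = 1, F(1) = -6. x(2) = 1 - (-6)·(1 - 2)/((-6) - 1) = 13/7.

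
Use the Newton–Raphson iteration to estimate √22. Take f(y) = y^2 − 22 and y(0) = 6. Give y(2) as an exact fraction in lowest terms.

f'(y) = 2y.
f(6) = 14, f'(6) = 12, so y(1) = 6 − 14/12 = 29/6.
f(29/6) = 49/36, f'(29/6) = 29/3, so y(2) = (29/6) − (49/36)/(29/3) = 1633/348.

1633/348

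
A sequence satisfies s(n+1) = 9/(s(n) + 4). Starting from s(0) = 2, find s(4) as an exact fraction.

s(1) = 9/(2 + 4) = 3/2.
s(2) = 9/(3/2 + 4) = 18/11.
s(3) = 9/(18/11 + 4) = 99/62.
s(4) = 9/(99/62 + 4) = 558/347.

558/347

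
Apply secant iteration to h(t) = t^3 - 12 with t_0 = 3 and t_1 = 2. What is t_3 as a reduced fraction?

2763/1201

h(3) = 15, h(2) = -4. t_2 = 2 - (-4)·(2 - 3)/((-4) - 15) = 42/19.
h(2) = -4, h(42/19) = -8220/6859. t_3 = (42/19) - (-8220/6859)·((42/19) - 2)/((-8220/6859) - (-4)) = 2763/1201.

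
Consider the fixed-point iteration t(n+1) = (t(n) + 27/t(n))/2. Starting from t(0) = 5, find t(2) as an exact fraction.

t(1) = (5 + 27/5)/2 = 26/5.
t(2) = (26/5 + 27/(26/5))/2 = 1351/260.

1351/260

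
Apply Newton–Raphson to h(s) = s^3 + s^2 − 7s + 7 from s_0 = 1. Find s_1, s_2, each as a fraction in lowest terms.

s_1 = 2, s_2 = 13/9

h'(s) = 3s^2 + 2s − 7.
h(1) = 2, h'(1) = −2, so s_1 = 1 − 2/(−2) = 2.
h(2) = 5, h'(2) = 9, so s_2 = 2 − 5/9 = 13/9.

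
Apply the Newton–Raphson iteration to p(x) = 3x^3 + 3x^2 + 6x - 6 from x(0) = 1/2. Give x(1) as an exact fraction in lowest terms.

2/3

p'(x) = 9x^2 + 6x + 6.
p(1/2) = -15/8, p'(1/2) = 45/4, so x(1) = (1/2) - (-15/8)/(45/4) = 2/3.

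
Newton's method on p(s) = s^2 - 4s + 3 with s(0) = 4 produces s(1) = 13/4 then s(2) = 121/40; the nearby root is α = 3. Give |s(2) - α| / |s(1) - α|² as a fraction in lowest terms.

s(1) - α = 13/4 - 3 = 1/4, so |s(1) - α| = 1/4.
s(2) - α = 121/40 - 3 = 1/40, so |s(2) - α| = 1/40.
|s(1) - α|² = 1/16.
Ratio = (1/40) / (1/16) = 2/5.

2/5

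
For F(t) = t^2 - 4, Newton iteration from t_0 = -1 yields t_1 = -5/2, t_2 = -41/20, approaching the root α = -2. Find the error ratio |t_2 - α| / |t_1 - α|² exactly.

1/5

t_1 - α = -5/2 - (-2) = -5/2 + 2 = -1/2, so |t_1 - α| = 1/2.
t_2 - α = -41/20 - (-2) = -41/20 + 2 = -1/20, so |t_2 - α| = 1/20.
|t_1 - α|² = 1/4.
Ratio = (1/20) / (1/4) = 1/5.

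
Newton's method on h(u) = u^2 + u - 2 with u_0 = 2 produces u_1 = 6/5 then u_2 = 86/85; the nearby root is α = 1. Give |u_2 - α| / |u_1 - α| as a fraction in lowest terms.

u_1 - α = 6/5 - 1 = 1/5, so |u_1 - α| = 1/5.
u_2 - α = 86/85 - 1 = 1/85, so |u_2 - α| = 1/85.
Ratio = (1/85) / (1/5) = 1/17.

1/17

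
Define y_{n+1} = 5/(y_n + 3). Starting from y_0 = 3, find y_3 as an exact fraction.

115/99

y_1 = 5/(3 + 3) = 5/6.
y_2 = 5/(5/6 + 3) = 30/23.
y_3 = 5/(30/23 + 3) = 115/99.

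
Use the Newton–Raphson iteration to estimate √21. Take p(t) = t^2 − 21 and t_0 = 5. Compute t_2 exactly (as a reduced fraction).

527/115

p'(t) = 2t.
p(5) = 4, p'(5) = 10, so t_1 = 5 − 4/10 = 23/5.
p(23/5) = 4/25, p'(23/5) = 46/5, so t_2 = (23/5) − (4/25)/(46/5) = 527/115.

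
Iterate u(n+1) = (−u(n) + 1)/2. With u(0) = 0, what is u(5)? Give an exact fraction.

11/32

u(1) = (−0 + 1)/2 = 1/2.
u(2) = (−(1/2) + 1)/2 = 1/4.
u(3) = (−(1/4) + 1)/2 = 3/8.
u(4) = (−(3/8) + 1)/2 = 5/16.
u(5) = (−(5/16) + 1)/2 = 11/32.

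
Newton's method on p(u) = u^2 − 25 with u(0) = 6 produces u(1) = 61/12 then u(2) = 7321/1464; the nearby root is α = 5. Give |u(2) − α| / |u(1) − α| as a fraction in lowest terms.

1/122

u(1) − α = 61/12 − 5 = 1/12, so |u(1) − α| = 1/12.
u(2) − α = 7321/1464 − 5 = 1/1464, so |u(2) − α| = 1/1464.
Ratio = (1/1464) / (1/12) = 1/122.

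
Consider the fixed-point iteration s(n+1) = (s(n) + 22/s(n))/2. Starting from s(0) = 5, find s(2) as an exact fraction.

s(1) = (5 + 22/5)/2 = 47/10.
s(2) = (47/10 + 22/(47/10))/2 = 4409/940.

4409/940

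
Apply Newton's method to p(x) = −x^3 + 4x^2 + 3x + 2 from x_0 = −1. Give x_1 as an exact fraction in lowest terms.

−1/2

p'(x) = −3x^2 + 8x + 3.
p(−1) = 4, p'(−1) = −8, so x_1 = (−1) − 4/(−8) = −1/2.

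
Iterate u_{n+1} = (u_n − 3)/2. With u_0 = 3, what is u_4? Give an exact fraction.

u_1 = (3 − 3)/2 = 0.
u_2 = (0 − 3)/2 = −3/2.
u_3 = ((−3/2) − 3)/2 = −9/4.
u_4 = ((−9/4) − 3)/2 = −21/8.

−21/8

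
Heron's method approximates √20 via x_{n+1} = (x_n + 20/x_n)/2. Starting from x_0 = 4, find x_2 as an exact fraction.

161/36

x_1 = (4 + 20/4)/2 = 9/2.
x_2 = (9/2 + 20/(9/2))/2 = 161/36.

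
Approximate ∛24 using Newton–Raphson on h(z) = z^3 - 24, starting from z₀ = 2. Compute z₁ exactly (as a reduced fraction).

h'(z) = 3z^2.
h(2) = -16, h'(2) = 12, so z₁ = 2 - (-16)/12 = 10/3.

10/3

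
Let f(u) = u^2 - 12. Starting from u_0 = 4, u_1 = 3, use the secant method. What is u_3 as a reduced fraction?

52/15

f(4) = 4, f(3) = -3. u_2 = 3 - (-3)·(3 - 4)/((-3) - 4) = 24/7.
f(3) = -3, f(24/7) = -12/49. u_3 = (24/7) - (-12/49)·((24/7) - 3)/((-12/49) - (-3)) = 52/15.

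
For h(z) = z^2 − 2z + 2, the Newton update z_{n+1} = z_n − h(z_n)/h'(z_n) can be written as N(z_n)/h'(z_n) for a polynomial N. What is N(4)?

14

h'(z) = 2z − 2.
N(z) = z·h'(z) − h(z) = z·(2z − 2) − (z^2 − 2z + 2) = z^2 − 2.
N(4) = 14.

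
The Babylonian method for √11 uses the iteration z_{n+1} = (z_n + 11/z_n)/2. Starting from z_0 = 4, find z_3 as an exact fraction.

4106353/1238112

z_1 = (4 + 11/4)/2 = 27/8.
z_2 = (27/8 + 11/(27/8))/2 = 1433/432.
z_3 = (1433/432 + 11/(1433/432))/2 = 4106353/1238112.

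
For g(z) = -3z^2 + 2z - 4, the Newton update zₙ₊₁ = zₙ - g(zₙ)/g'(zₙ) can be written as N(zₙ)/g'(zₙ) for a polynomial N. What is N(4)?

-44

g'(z) = -6z + 2.
N(z) = z·g'(z) - g(z) = z·(-6z + 2) - (-3z^2 + 2z - 4) = -3z^2 + 4.
N(4) = -44.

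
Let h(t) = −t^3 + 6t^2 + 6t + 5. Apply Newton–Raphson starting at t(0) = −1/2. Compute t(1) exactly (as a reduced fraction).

13/3

h'(t) = −3t^2 + 12t + 6.
h(−1/2) = 29/8, h'(−1/2) = −3/4, so t(1) = (−1/2) − (29/8)/(−3/4) = 13/3.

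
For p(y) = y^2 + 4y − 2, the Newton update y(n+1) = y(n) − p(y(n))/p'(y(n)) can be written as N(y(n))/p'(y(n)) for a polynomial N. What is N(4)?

18

p'(y) = 2y + 4.
N(y) = y·p'(y) − p(y) = y·(2y + 4) − (y^2 + 4y − 2) = y^2 + 2.
N(4) = 18.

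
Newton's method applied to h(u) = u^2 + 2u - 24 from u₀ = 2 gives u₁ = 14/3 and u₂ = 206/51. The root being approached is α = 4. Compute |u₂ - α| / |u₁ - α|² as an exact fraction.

u₁ - α = 14/3 - 4 = 2/3, so |u₁ - α| = 2/3.
u₂ - α = 206/51 - 4 = 2/51, so |u₂ - α| = 2/51.
|u₁ - α|² = 4/9.
Ratio = (2/51) / (4/9) = 3/34.

3/34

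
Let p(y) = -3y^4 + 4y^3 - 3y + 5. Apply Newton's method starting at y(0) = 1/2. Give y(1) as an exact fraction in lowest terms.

p'(y) = -12y^3 + 12y^2 - 3.
p(1/2) = 61/16, p'(1/2) = -3/2, so y(1) = (1/2) - (61/16)/(-3/2) = 73/24.

73/24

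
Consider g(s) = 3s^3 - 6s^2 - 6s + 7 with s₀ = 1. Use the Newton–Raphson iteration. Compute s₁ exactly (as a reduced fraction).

7/9

g'(s) = 9s^2 - 12s - 6.
g(1) = -2, g'(1) = -9, so s₁ = 1 - (-2)/(-9) = 7/9.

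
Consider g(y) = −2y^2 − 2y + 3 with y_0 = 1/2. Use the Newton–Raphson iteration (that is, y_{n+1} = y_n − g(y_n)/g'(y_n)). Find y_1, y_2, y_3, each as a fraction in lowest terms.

y_1 = 7/8, y_2 = 145/176, y_3 = 67489/82016

g'(y) = −4y − 2.
g(1/2) = 3/2, g'(1/2) = −4, so y_1 = (1/2) − (3/2)/(−4) = 7/8.
g(7/8) = −9/32, g'(7/8) = −11/2, so y_2 = (7/8) − (−9/32)/(−11/2) = 145/176.
g(145/176) = −81/15488, g'(145/176) = −233/44, so y_3 = (145/176) − (−81/15488)/(−233/44) = 67489/82016.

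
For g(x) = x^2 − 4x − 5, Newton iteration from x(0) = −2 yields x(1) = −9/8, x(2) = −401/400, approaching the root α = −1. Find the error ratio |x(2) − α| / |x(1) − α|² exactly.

4/25

x(1) − α = −9/8 − (−1) = −9/8 + 1 = −1/8, so |x(1) − α| = 1/8.
x(2) − α = −401/400 − (−1) = −401/400 + 1 = −1/400, so |x(2) − α| = 1/400.
|x(1) − α|² = 1/64.
Ratio = (1/400) / (1/64) = 4/25.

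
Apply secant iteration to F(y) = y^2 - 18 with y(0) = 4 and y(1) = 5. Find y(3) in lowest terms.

352/83

F(4) = -2, F(5) = 7. y(2) = 5 - 7·(5 - 4)/(7 - (-2)) = 38/9.
F(5) = 7, F(38/9) = -14/81. y(3) = (38/9) - (-14/81)·((38/9) - 5)/((-14/81) - 7) = 352/83.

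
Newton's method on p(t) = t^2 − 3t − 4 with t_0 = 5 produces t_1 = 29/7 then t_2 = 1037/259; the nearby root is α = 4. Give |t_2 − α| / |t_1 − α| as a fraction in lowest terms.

t_1 − α = 29/7 − 4 = 1/7, so |t_1 − α| = 1/7.
t_2 − α = 1037/259 − 4 = 1/259, so |t_2 − α| = 1/259.
Ratio = (1/259) / (1/7) = 1/37.

1/37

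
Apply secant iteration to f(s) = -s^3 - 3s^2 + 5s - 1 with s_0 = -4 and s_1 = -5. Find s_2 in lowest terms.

-121/29

f(-4) = -5, f(-5) = 24. s_2 = (-5) - 24·((-5) - (-4))/(24 - (-5)) = -121/29.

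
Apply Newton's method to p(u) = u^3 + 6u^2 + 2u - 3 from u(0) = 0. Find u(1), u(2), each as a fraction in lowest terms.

u(1) = 3/2, u(2) = 93/107

p'(u) = 3u^2 + 12u + 2.
p(0) = -3, p'(0) = 2, so u(1) = 0 - (-3)/2 = 3/2.
p(3/2) = 135/8, p'(3/2) = 107/4, so u(2) = (3/2) - (135/8)/(107/4) = 93/107.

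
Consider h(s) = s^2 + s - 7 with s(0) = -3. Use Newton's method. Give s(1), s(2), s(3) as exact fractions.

h'(s) = 2s + 1.
h(-3) = -1, h'(-3) = -5, so s(1) = (-3) - (-1)/(-5) = -16/5.
h(-16/5) = 1/25, h'(-16/5) = -27/5, so s(2) = (-16/5) - (1/25)/(-27/5) = -431/135.
h(-431/135) = 1/18225, h'(-431/135) = -727/135, so s(3) = (-431/135) - (1/18225)/(-727/135) = -313336/98145.

s(1) = -16/5, s(2) = -431/135, s(3) = -313336/98145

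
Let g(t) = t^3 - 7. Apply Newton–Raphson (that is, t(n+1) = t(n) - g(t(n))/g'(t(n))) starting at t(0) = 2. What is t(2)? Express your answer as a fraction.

18215/9522

g'(t) = 3t^2.
g(2) = 1, g'(2) = 12, so t(1) = 2 - 1/12 = 23/12.
g(23/12) = 71/1728, g'(23/12) = 529/48, so t(2) = (23/12) - (71/1728)/(529/48) = 18215/9522.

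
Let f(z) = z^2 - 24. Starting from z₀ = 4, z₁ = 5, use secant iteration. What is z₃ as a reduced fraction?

436/89

f(4) = -8, f(5) = 1. z₂ = 5 - 1·(5 - 4)/(1 - (-8)) = 44/9.
f(5) = 1, f(44/9) = -8/81. z₃ = (44/9) - (-8/81)·((44/9) - 5)/((-8/81) - 1) = 436/89.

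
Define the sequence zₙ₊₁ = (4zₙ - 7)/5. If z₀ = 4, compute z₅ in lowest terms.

-10611/3125

z₁ = (4·4 - 7)/5 = 9/5.
z₂ = (4·(9/5) - 7)/5 = 1/25.
z₃ = (4·(1/25) - 7)/5 = -171/125.
z₄ = (4·(-171/125) - 7)/5 = -1559/625.
z₅ = (4·(-1559/625) - 7)/5 = -10611/3125.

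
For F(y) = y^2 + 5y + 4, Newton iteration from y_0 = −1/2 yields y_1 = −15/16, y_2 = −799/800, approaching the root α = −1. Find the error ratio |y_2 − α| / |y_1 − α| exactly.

1/50

y_1 − α = −15/16 − (−1) = −15/16 + 1 = 1/16, so |y_1 − α| = 1/16.
y_2 − α = −799/800 − (−1) = −799/800 + 1 = 1/800, so |y_2 − α| = 1/800.
Ratio = (1/800) / (1/16) = 1/50.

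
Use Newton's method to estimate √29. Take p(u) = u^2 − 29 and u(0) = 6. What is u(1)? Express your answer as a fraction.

p'(u) = 2u.
p(6) = 7, p'(6) = 12, so u(1) = 6 − 7/12 = 65/12.

65/12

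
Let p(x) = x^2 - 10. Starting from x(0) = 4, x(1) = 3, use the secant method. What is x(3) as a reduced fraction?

p(4) = 6, p(3) = -1. x(2) = 3 - (-1)·(3 - 4)/((-1) - 6) = 22/7.
p(3) = -1, p(22/7) = -6/49. x(3) = (22/7) - (-6/49)·((22/7) - 3)/((-6/49) - (-1)) = 136/43.

136/43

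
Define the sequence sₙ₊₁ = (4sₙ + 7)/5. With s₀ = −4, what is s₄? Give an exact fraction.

1559/625

s₁ = (4·(−4) + 7)/5 = −9/5.
s₂ = (4·(−9/5) + 7)/5 = −1/25.
s₃ = (4·(−1/25) + 7)/5 = 171/125.
s₄ = (4·(171/125) + 7)/5 = 1559/625.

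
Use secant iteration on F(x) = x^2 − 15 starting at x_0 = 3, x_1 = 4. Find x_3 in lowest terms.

213/55

F(3) = −6, F(4) = 1. x_2 = 4 − 1·(4 − 3)/(1 − (−6)) = 27/7.
F(4) = 1, F(27/7) = −6/49. x_3 = (27/7) − (−6/49)·((27/7) − 4)/((−6/49) − 1) = 213/55.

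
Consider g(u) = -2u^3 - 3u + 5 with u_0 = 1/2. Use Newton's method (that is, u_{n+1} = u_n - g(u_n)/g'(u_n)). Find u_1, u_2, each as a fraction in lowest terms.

g'(u) = -6u^2 - 3.
g(1/2) = 13/4, g'(1/2) = -9/2, so u_1 = (1/2) - (13/4)/(-9/2) = 11/9.
g(11/9) = -1690/729, g'(11/9) = -323/27, so u_2 = (11/9) - (-1690/729)/(-323/27) = 8969/8721.

u_1 = 11/9, u_2 = 8969/8721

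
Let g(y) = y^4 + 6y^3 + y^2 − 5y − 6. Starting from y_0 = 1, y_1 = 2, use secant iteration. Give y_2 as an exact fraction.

58/55

g(1) = −3, g(2) = 52. y_2 = 2 − 52·(2 − 1)/(52 − (−3)) = 58/55.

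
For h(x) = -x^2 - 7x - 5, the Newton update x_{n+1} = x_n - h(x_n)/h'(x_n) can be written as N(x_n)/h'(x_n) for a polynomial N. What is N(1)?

h'(x) = -2x - 7.
N(x) = x·h'(x) - h(x) = x·(-2x - 7) - (-x^2 - 7x - 5) = -x^2 + 5.
N(1) = 4.

4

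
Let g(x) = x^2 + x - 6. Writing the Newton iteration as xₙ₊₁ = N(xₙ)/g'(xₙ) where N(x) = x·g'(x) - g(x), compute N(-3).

15

g'(x) = 2x + 1.
N(x) = x·g'(x) - g(x) = x·(2x + 1) - (x^2 + x - 6) = x^2 + 6.
N(-3) = 15.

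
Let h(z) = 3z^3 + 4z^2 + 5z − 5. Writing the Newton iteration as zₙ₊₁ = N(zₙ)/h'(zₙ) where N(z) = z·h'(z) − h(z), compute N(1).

15

h'(z) = 9z^2 + 8z + 5.
N(z) = z·h'(z) − h(z) = z·(9z^2 + 8z + 5) − (3z^3 + 4z^2 + 5z − 5) = 6z^3 + 4z^2 + 5.
N(1) = 15.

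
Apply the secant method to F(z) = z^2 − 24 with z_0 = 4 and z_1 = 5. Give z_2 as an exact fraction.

F(4) = −8, F(5) = 1. z_2 = 5 − 1·(5 − 4)/(1 − (−8)) = 44/9.

44/9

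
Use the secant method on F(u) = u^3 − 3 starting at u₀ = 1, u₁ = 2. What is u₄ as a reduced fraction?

20671423/14273229

F(1) = −2, F(2) = 5. u₂ = 2 − 5·(2 − 1)/(5 − (−2)) = 9/7.
F(2) = 5, F(9/7) = −300/343. u₃ = (9/7) − (−300/343)·((9/7) − 2)/((−300/343) − 5) = 561/403.
F(9/7) = −300/343, F(561/403) = −19794000/65450827. u₄ = (561/403) − (−19794000/65450827)·((561/403) − (9/7))/((−19794000/65450827) − (−300/343)) = 20671423/14273229.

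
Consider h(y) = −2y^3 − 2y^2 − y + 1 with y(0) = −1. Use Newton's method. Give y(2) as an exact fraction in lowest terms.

h'(y) = −6y^2 − 4y − 1.
h(−1) = 2, h'(−1) = −3, so y(1) = (−1) − 2/(−3) = −1/3.
h(−1/3) = 32/27, h'(−1/3) = −1/3, so y(2) = (−1/3) − (32/27)/(−1/3) = 29/9.

29/9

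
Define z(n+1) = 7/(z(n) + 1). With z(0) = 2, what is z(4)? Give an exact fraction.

217/101

z(1) = 7/(2 + 1) = 7/3.
z(2) = 7/(7/3 + 1) = 21/10.
z(3) = 7/(21/10 + 1) = 70/31.
z(4) = 7/(70/31 + 1) = 217/101.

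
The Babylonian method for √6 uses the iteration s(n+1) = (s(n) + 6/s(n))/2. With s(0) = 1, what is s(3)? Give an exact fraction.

s(1) = (1 + 6/1)/2 = 7/2.
s(2) = (7/2 + 6/(7/2))/2 = 73/28.
s(3) = (73/28 + 6/(73/28))/2 = 10033/4088.

10033/4088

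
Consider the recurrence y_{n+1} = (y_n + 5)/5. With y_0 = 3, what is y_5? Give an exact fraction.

y_1 = (3 + 5)/5 = 8/5.
y_2 = ((8/5) + 5)/5 = 33/25.
y_3 = ((33/25) + 5)/5 = 158/125.
y_4 = ((158/125) + 5)/5 = 783/625.
y_5 = ((783/625) + 5)/5 = 3908/3125.

3908/3125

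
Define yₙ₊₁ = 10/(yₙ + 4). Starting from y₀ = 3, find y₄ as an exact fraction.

555/317

y₁ = 10/(3 + 4) = 10/7.
y₂ = 10/(10/7 + 4) = 35/19.
y₃ = 10/(35/19 + 4) = 190/111.
y₄ = 10/(190/111 + 4) = 555/317.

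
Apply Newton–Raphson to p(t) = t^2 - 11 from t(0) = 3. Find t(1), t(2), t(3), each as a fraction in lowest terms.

p'(t) = 2t.
p(3) = -2, p'(3) = 6, so t(1) = 3 - (-2)/6 = 10/3.
p(10/3) = 1/9, p'(10/3) = 20/3, so t(2) = (10/3) - (1/9)/(20/3) = 199/60.
p(199/60) = 1/3600, p'(199/60) = 199/30, so t(3) = (199/60) - (1/3600)/(199/30) = 79201/23880.

t(1) = 10/3, t(2) = 199/60, t(3) = 79201/23880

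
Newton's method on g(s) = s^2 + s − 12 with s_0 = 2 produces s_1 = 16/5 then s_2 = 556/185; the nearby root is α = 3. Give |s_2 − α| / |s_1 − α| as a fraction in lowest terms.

1/37

s_1 − α = 16/5 − 3 = 1/5, so |s_1 − α| = 1/5.
s_2 − α = 556/185 − 3 = 1/185, so |s_2 − α| = 1/185.
Ratio = (1/185) / (1/5) = 1/37.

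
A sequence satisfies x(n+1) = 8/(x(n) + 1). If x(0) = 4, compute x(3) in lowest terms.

104/53

x(1) = 8/(4 + 1) = 8/5.
x(2) = 8/(8/5 + 1) = 40/13.
x(3) = 8/(40/13 + 1) = 104/53.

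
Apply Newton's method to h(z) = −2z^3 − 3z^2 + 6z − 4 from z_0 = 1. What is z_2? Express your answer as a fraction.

11/6

h'(z) = −6z^2 − 6z + 6.
h(1) = −3, h'(1) = −6, so z_1 = 1 − (−3)/(−6) = 1/2.
h(1/2) = −2, h'(1/2) = 3/2, so z_2 = (1/2) − (−2)/(3/2) = 11/6.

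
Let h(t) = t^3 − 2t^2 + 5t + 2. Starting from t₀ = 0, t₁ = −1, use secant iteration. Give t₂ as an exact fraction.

h(0) = 2, h(−1) = −6. t₂ = (−1) − (−6)·((−1) − 0)/((−6) − 2) = −1/4.

−1/4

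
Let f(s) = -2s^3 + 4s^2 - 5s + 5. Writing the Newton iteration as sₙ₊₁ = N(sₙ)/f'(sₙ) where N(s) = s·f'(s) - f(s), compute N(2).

-21

f'(s) = -6s^2 + 8s - 5.
N(s) = s·f'(s) - f(s) = s·(-6s^2 + 8s - 5) - (-2s^3 + 4s^2 - 5s + 5) = -4s^3 + 4s^2 - 5.
N(2) = -21.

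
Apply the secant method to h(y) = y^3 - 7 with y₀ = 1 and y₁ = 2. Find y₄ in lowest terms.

h(1) = -6, h(2) = 1. y₂ = 2 - 1·(2 - 1)/(1 - (-6)) = 13/7.
h(2) = 1, h(13/7) = -204/343. y₃ = (13/7) - (-204/343)·((13/7) - 2)/((-204/343) - 1) = 1045/547.
h(13/7) = -204/343, h(1045/547) = -4505136/163667323. y₄ = (1045/547) - (-4505136/163667323)·((1045/547) - (13/7))/((-4505136/163667323) - (-204/343)) = 99535299/52030837.

99535299/52030837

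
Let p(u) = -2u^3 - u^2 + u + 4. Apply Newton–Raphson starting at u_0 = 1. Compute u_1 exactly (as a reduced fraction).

p'(u) = -6u^2 - 2u + 1.
p(1) = 2, p'(1) = -7, so u_1 = 1 - 2/(-7) = 9/7.

9/7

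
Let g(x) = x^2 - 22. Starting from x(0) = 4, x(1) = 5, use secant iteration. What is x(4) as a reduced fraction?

g(4) = -6, g(5) = 3. x(2) = 5 - 3·(5 - 4)/(3 - (-6)) = 14/3.
g(5) = 3, g(14/3) = -2/9. x(3) = (14/3) - (-2/9)·((14/3) - 5)/((-2/9) - 3) = 136/29.
g(14/3) = -2/9, g(136/29) = -6/841. x(4) = (136/29) - (-6/841)·((136/29) - (14/3))/((-6/841) - (-2/9)) = 1909/407.

1909/407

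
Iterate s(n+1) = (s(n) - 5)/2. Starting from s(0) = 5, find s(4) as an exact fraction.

s(1) = (5 - 5)/2 = 0.
s(2) = (0 - 5)/2 = -5/2.
s(3) = ((-5/2) - 5)/2 = -15/4.
s(4) = ((-15/4) - 5)/2 = -35/8.

-35/8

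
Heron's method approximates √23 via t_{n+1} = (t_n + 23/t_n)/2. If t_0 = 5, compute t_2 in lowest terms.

1151/240

t_1 = (5 + 23/5)/2 = 24/5.
t_2 = (24/5 + 23/(24/5))/2 = 1151/240.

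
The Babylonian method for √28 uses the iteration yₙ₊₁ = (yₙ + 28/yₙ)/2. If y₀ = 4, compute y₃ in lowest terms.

108497/20504

y₁ = (4 + 28/4)/2 = 11/2.
y₂ = (11/2 + 28/(11/2))/2 = 233/44.
y₃ = (233/44 + 28/(233/44))/2 = 108497/20504.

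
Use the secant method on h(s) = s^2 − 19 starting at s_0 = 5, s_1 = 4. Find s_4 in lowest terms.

1421/326

h(5) = 6, h(4) = −3. s_2 = 4 − (−3)·(4 − 5)/((−3) − 6) = 13/3.
h(4) = −3, h(13/3) = −2/9. s_3 = (13/3) − (−2/9)·((13/3) − 4)/((−2/9) − (−3)) = 109/25.
h(13/3) = −2/9, h(109/25) = 6/625. s_4 = (109/25) − (6/625)·((109/25) − (13/3))/((6/625) − (−2/9)) = 1421/326.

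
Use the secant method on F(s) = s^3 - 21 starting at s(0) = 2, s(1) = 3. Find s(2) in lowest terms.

F(2) = -13, F(3) = 6. s(2) = 3 - 6·(3 - 2)/(6 - (-13)) = 51/19.

51/19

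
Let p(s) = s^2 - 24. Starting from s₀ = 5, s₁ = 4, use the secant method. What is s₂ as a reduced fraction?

44/9

p(5) = 1, p(4) = -8. s₂ = 4 - (-8)·(4 - 5)/((-8) - 1) = 44/9.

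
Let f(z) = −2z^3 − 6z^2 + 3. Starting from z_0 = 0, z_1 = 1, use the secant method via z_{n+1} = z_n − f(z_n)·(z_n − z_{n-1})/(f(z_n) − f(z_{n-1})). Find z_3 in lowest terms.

201/361

f(0) = 3, f(1) = −5. z_2 = 1 − (−5)·(1 − 0)/((−5) − 3) = 3/8.
f(1) = −5, f(3/8) = 525/256. z_3 = (3/8) − (525/256)·((3/8) − 1)/((525/256) − (−5)) = 201/361.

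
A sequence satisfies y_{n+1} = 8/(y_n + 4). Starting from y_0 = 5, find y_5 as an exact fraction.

y_1 = 8/(5 + 4) = 8/9.
y_2 = 8/(8/9 + 4) = 18/11.
y_3 = 8/(18/11 + 4) = 44/31.
y_4 = 8/(44/31 + 4) = 31/21.
y_5 = 8/(31/21 + 4) = 168/115.

168/115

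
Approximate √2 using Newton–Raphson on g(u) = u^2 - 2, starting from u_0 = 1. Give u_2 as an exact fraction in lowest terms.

g'(u) = 2u.
g(1) = -1, g'(1) = 2, so u_1 = 1 - (-1)/2 = 3/2.
g(3/2) = 1/4, g'(3/2) = 3, so u_2 = (3/2) - (1/4)/3 = 17/12.

17/12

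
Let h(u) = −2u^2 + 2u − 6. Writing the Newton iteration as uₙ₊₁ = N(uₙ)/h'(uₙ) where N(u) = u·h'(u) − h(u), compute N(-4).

−26

h'(u) = −4u + 2.
N(u) = u·h'(u) − h(u) = u·(−4u + 2) − (−2u^2 + 2u − 6) = −2u^2 + 6.
N(-4) = −26.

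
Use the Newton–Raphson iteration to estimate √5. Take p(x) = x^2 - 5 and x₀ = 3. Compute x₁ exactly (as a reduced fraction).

p'(x) = 2x.
p(3) = 4, p'(3) = 6, so x₁ = 3 - 4/6 = 7/3.

7/3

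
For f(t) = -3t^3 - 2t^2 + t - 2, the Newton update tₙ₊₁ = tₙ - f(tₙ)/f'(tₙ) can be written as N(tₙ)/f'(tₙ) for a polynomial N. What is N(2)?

-54

f'(t) = -9t^2 - 4t + 1.
N(t) = t·f'(t) - f(t) = t·(-9t^2 - 4t + 1) - (-3t^3 - 2t^2 + t - 2) = -6t^3 - 2t^2 + 2.
N(2) = -54.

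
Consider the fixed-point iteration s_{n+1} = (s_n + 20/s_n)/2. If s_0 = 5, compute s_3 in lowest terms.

s_1 = (5 + 20/5)/2 = 9/2.
s_2 = (9/2 + 20/(9/2))/2 = 161/36.
s_3 = (161/36 + 20/(161/36))/2 = 51841/11592.

51841/11592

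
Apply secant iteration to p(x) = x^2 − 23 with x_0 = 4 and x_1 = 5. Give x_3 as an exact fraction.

211/44

p(4) = −7, p(5) = 2. x_2 = 5 − 2·(5 − 4)/(2 − (−7)) = 43/9.
p(5) = 2, p(43/9) = −14/81. x_3 = (43/9) − (−14/81)·((43/9) − 5)/((−14/81) − 2) = 211/44.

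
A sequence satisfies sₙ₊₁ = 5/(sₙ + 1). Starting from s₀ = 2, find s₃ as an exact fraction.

40/23

s₁ = 5/(2 + 1) = 5/3.
s₂ = 5/(5/3 + 1) = 15/8.
s₃ = 5/(15/8 + 1) = 40/23.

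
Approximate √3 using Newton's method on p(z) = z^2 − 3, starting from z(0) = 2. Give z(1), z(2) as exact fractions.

p'(z) = 2z.
p(2) = 1, p'(2) = 4, so z(1) = 2 − 1/4 = 7/4.
p(7/4) = 1/16, p'(7/4) = 7/2, so z(2) = (7/4) − (1/16)/(7/2) = 97/56.

z(1) = 7/4, z(2) = 97/56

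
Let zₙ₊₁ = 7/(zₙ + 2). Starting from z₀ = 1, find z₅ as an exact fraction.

z₁ = 7/(1 + 2) = 7/3.
z₂ = 7/(7/3 + 2) = 21/13.
z₃ = 7/(21/13 + 2) = 91/47.
z₄ = 7/(91/47 + 2) = 329/185.
z₅ = 7/(329/185 + 2) = 1295/699.

1295/699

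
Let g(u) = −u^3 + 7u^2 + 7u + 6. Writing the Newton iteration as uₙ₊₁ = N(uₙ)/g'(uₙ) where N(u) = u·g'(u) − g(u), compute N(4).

g'(u) = −3u^2 + 14u + 7.
N(u) = u·g'(u) − g(u) = u·(−3u^2 + 14u + 7) − (−u^3 + 7u^2 + 7u + 6) = −2u^3 + 7u^2 − 6.
N(4) = −22.

−22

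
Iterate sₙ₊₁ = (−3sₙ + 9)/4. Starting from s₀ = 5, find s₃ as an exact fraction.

s₁ = (−3·5 + 9)/4 = −3/2.
s₂ = (−3·(−3/2) + 9)/4 = 27/8.
s₃ = (−3·(27/8) + 9)/4 = −9/32.

−9/32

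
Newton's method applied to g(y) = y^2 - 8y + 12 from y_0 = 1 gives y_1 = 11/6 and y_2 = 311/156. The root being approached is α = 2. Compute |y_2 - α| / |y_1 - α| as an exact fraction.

y_1 - α = 11/6 - 2 = -1/6, so |y_1 - α| = 1/6.
y_2 - α = 311/156 - 2 = -1/156, so |y_2 - α| = 1/156.
Ratio = (1/156) / (1/6) = 1/26.

1/26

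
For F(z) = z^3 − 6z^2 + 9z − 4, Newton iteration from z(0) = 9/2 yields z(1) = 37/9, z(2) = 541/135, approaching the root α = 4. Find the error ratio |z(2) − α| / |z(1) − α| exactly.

z(1) − α = 37/9 − 4 = 1/9, so |z(1) − α| = 1/9.
z(2) − α = 541/135 − 4 = 1/135, so |z(2) − α| = 1/135.
Ratio = (1/135) / (1/9) = 1/15.

1/15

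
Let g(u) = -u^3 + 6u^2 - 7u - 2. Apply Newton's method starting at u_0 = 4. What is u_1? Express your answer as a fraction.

g'(u) = -3u^2 + 12u - 7.
g(4) = 2, g'(4) = -7, so u_1 = 4 - 2/(-7) = 30/7.

30/7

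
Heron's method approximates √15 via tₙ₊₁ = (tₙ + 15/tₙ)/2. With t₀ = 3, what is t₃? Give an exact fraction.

1921/496

t₁ = (3 + 15/3)/2 = 4.
t₂ = (4 + 15/4)/2 = 31/8.
t₃ = (31/8 + 15/(31/8))/2 = 1921/496.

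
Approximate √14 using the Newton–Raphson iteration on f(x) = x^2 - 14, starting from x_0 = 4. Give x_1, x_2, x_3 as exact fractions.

f'(x) = 2x.
f(4) = 2, f'(4) = 8, so x_1 = 4 - 2/8 = 15/4.
f(15/4) = 1/16, f'(15/4) = 15/2, so x_2 = (15/4) - (1/16)/(15/2) = 449/120.
f(449/120) = 1/14400, f'(449/120) = 449/60, so x_3 = (449/120) - (1/14400)/(449/60) = 403201/107760.

x_1 = 15/4, x_2 = 449/120, x_3 = 403201/107760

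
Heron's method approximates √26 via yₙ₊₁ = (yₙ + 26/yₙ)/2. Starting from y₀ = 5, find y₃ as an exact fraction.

y₁ = (5 + 26/5)/2 = 51/10.
y₂ = (51/10 + 26/(51/10))/2 = 5201/1020.
y₃ = (5201/1020 + 26/(5201/1020))/2 = 54100801/10610040.

54100801/10610040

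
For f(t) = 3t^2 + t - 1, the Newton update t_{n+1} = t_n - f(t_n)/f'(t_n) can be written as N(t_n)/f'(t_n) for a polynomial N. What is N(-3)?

f'(t) = 6t + 1.
N(t) = t·f'(t) - f(t) = t·(6t + 1) - (3t^2 + t - 1) = 3t^2 + 1.
N(-3) = 28.

28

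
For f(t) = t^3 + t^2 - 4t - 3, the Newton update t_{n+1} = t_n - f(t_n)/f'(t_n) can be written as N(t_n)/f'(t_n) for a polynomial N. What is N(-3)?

f'(t) = 3t^2 + 2t - 4.
N(t) = t·f'(t) - f(t) = t·(3t^2 + 2t - 4) - (t^3 + t^2 - 4t - 3) = 2t^3 + t^2 + 3.
N(-3) = -42.

-42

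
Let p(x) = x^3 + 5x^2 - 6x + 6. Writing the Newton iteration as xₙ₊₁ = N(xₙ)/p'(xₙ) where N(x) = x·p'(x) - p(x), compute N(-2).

p'(x) = 3x^2 + 10x - 6.
N(x) = x·p'(x) - p(x) = x·(3x^2 + 10x - 6) - (x^3 + 5x^2 - 6x + 6) = 2x^3 + 5x^2 - 6.
N(-2) = -2.

-2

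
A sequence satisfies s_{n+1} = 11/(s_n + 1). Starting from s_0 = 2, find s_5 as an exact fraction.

s_1 = 11/(2 + 1) = 11/3.
s_2 = 11/(11/3 + 1) = 33/14.
s_3 = 11/(33/14 + 1) = 154/47.
s_4 = 11/(154/47 + 1) = 517/201.
s_5 = 11/(517/201 + 1) = 2211/718.

2211/718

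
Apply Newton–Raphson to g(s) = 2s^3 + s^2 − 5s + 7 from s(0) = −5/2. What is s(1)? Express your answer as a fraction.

−23/10

g'(s) = 6s^2 + 2s − 5.
g(−5/2) = −11/2, g'(−5/2) = 55/2, so s(1) = (−5/2) − (−11/2)/(55/2) = −23/10.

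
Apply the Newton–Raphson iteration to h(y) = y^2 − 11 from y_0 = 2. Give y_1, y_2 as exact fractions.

y_1 = 15/4, y_2 = 401/120

h'(y) = 2y.
h(2) = −7, h'(2) = 4, so y_1 = 2 − (−7)/4 = 15/4.
h(15/4) = 49/16, h'(15/4) = 15/2, so y_2 = (15/4) − (49/16)/(15/2) = 401/120.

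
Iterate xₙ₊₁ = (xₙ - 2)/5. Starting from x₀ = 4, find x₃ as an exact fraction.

x₁ = (4 - 2)/5 = 2/5.
x₂ = ((2/5) - 2)/5 = -8/25.
x₃ = ((-8/25) - 2)/5 = -58/125.

-58/125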